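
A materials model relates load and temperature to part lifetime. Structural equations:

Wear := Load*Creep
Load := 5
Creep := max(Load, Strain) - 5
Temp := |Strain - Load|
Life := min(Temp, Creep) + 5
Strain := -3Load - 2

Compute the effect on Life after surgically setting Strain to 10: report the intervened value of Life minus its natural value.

5

Under do(Strain=10), the mechanism Strain := -3Load - 2 is discarded; Strain is fixed at 10.
Temp = |Strain - Load|  [with Strain=10, Load=5]  = 5
Creep = max(Load, Strain) - 5  [with Load=5, Strain=10]  = 5
Life = min(Temp, Creep) + 5  [with Temp=5, Creep=5]  = 10
Without intervention: Strain = -3Load - 2  [with Load=5]  = -17; Temp = |Strain - Load|  [with Strain=-17, Load=5]  = 22; Creep = max(Load, Strain) - 5  [with Load=5, Strain=-17]  = 0; Life = min(Temp, Creep) + 5  [with Temp=22, Creep=0]  = 5.
Change = 10 − 5 = 5.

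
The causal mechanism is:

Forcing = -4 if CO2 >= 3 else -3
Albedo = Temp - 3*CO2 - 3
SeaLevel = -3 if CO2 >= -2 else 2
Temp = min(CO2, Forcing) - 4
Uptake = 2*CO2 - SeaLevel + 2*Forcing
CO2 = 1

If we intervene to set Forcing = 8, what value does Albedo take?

-9

Under do(Forcing=8), the mechanism Forcing = -4 if CO2 >= 3 else -3 is discarded; Forcing is fixed at 8.
Temp = min(CO2, Forcing) - 4  [with CO2=1, Forcing=8]  = -3
Albedo = Temp - 3*CO2 - 3  [with Temp=-3, CO2=1]  = -9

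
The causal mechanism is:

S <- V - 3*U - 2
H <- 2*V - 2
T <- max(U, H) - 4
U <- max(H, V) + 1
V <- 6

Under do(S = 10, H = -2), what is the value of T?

The joint intervention fixes S = 10, H = -2, removing each variable's own equation.
U = max(H, V) + 1  [with H=-2, V=6]  = 7
T = max(U, H) - 4  [with U=7, H=-2]  = 3

3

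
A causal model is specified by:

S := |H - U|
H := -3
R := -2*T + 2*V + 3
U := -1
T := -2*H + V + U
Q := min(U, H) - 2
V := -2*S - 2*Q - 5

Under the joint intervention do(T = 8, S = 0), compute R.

-3

Under do(T = 8, S = 0), each intervened variable's structural equation is replaced by its fixed value.
Q = min(U, H) - 2  [with U=-1, H=-3]  = -5
V = -2*S - 2*Q - 5  [with S=0, Q=-5]  = 5
R = -2*T + 2*V + 3  [with T=8, V=5]  = -3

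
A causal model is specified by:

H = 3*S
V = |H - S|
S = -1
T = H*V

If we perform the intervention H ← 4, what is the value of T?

20

Under do(H=4), the mechanism H = 3*S is discarded; H is fixed at 4.
V = |H - S|  [with H=4, S=-1]  = 5
T = H*V  [with H=4, V=5]  = 20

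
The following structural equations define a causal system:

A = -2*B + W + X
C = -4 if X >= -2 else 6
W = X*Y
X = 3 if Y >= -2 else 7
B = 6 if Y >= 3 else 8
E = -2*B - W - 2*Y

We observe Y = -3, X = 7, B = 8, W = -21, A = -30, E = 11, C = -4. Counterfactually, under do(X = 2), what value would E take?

-4

Under do(X=2), the mechanism X = 3 if Y >= -2 else 7 is discarded; X is fixed at 2.
B = 6 if Y >= 3 else 8  [with Y=-3]  = 8
W = X*Y  [with X=2, Y=-3]  = -6
E = -2*B - W - 2*Y  [with B=8, W=-6, Y=-3]  = -4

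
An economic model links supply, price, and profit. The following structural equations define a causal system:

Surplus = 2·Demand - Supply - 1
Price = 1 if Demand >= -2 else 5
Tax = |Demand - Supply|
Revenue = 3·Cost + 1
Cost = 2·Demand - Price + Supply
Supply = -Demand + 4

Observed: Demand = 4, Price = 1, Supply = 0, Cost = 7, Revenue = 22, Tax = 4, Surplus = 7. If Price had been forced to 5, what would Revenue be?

10

do(Price=5) replaces the equation Price = 1 if Demand >= -2 else 5 with the constant Price = 5.
Supply = -Demand + 4  [with Demand=4]  = 0
Cost = 2·Demand - Price + Supply  [with Demand=4, Price=5, Supply=0]  = 3
Revenue = 3·Cost + 1  [with Cost=3]  = 10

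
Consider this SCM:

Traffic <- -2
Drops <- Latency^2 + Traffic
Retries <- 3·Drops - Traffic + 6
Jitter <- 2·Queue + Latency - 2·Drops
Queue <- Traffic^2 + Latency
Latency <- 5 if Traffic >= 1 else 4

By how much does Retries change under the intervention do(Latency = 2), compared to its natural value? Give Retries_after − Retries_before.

do(Latency=2) replaces the equation Latency <- 5 if Traffic >= 1 else 4 with the constant Latency = 2.
Drops = Latency^2 + Traffic  [with Latency=2, Traffic=-2]  = 2
Retries = 3·Drops - Traffic + 6  [with Drops=2, Traffic=-2]  = 14
Without intervention: Latency = 5 if Traffic >= 1 else 4  [with Traffic=-2]  = 4; Drops = Latency^2 + Traffic  [with Latency=4, Traffic=-2]  = 14; Retries = 3·Drops - Traffic + 6  [with Drops=14, Traffic=-2]  = 50.
Change = 14 − 50 = -36.

-36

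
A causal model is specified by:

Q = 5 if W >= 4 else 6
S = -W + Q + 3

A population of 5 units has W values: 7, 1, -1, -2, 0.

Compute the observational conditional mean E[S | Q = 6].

Conditioning on Q=6 selects the 4 unit(s) with W ∈ {1, -1, -2, 0}. Their S values: 8, 10, 11, 9. Mean = 9.5.

9.5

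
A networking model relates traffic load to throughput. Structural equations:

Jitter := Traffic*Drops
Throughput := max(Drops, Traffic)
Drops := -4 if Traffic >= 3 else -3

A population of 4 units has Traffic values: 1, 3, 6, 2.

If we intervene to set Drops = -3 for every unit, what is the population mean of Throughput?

The intervention sets Drops=-3 in all 4 units regardless of Traffic. Recomputing Throughput per unit gives 1, 3, 6, 2; average 3.

3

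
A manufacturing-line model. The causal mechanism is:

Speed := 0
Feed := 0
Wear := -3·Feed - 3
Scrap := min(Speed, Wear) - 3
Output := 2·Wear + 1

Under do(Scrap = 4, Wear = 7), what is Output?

15

The joint intervention fixes Scrap = 4, Wear = 7, removing each variable's own equation.
Output = 2·Wear + 1  [with Wear=7]  = 15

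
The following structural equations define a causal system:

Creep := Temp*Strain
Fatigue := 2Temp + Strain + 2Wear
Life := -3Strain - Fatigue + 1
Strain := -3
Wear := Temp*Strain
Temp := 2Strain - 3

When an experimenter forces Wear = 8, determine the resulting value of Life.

Under do(Wear=8), the mechanism Wear := Temp*Strain is discarded; Wear is fixed at 8.
Temp = 2Strain - 3  [with Strain=-3]  = -9
Fatigue = 2Temp + Strain + 2Wear  [with Temp=-9, Strain=-3, Wear=8]  = -5
Life = -3Strain - Fatigue + 1  [with Strain=-3, Fatigue=-5]  = 15

15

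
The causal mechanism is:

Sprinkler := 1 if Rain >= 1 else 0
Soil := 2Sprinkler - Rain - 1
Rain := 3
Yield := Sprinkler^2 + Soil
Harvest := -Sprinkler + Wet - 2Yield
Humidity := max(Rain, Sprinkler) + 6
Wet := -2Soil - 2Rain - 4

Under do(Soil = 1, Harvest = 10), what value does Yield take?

Under do(Soil = 1, Harvest = 10), each intervened variable's structural equation is replaced by its fixed value.
Sprinkler = 1 if Rain >= 1 else 0  [with Rain=3]  = 1
Yield = Sprinkler^2 + Soil  [with Sprinkler=1, Soil=1]  = 2

2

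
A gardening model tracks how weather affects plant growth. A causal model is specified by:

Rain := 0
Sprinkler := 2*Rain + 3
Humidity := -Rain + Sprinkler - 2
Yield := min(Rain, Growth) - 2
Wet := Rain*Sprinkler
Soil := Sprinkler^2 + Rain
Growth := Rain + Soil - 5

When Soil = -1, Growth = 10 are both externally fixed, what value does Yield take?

Under do(Soil = -1, Growth = 10), each intervened variable's structural equation is replaced by its fixed value.
Yield = min(Rain, Growth) - 2  [with Rain=0, Growth=10]  = -2

-2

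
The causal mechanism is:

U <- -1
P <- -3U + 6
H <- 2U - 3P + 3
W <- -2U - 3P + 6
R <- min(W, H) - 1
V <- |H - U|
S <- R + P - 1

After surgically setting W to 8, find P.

The intervention breaks the incoming arrows to W: W <- -2U - 3P + 6 no longer applies, and W = 8.
Since P is not a descendant of the intervened variable, it is unaffected.
P = -3U + 6  [with U=-1]  = 9

9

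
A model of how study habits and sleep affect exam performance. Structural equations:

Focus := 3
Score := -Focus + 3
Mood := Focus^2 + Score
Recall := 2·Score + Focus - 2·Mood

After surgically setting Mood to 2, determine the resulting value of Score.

0

Under do(Mood=2), the mechanism Mood := Focus^2 + Score is discarded; Mood is fixed at 2.
Since Score is not a descendant of the intervened variable, it is unaffected.
Score = -Focus + 3  [with Focus=3]  = 0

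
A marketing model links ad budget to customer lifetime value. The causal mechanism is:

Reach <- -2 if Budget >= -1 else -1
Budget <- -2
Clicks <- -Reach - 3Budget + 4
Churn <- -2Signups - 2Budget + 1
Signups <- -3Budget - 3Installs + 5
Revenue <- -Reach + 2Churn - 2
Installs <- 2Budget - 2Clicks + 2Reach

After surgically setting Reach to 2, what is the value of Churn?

Under do(Reach=2), the mechanism Reach <- -2 if Budget >= -1 else -1 is discarded; Reach is fixed at 2.
Clicks = -Reach - 3Budget + 4  [with Reach=2, Budget=-2]  = 8
Installs = 2Budget - 2Clicks + 2Reach  [with Budget=-2, Clicks=8, Reach=2]  = -16
Signups = -3Budget - 3Installs + 5  [with Budget=-2, Installs=-16]  = 59
Churn = -2Signups - 2Budget + 1  [with Signups=59, Budget=-2]  = -113

-113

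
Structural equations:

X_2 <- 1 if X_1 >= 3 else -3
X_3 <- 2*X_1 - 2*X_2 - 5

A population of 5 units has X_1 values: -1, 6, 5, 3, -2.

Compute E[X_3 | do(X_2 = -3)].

Under do(X_2=-3), X_2's equation is replaced by X_2=-3 for every unit. Per-unit X_3: -1, 13, 11, 7, -3. Mean = 5.4.

5.4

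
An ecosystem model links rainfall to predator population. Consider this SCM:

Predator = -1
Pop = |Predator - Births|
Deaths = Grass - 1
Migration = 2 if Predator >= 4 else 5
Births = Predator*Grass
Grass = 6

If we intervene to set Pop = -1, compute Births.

do(Pop=-1) replaces the equation Pop = |Predator - Births| with the constant Pop = -1.
Births is not downstream of the intervention, so its value is determined by the original equations.
Births = Predator*Grass  [with Predator=-1, Grass=6]  = -6

-6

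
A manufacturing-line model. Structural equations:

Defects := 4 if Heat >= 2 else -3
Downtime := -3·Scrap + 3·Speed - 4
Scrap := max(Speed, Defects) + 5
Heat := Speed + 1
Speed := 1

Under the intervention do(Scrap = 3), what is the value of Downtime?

Intervening sets Scrap = 3 and removes its equation (Scrap := max(Speed, Defects) + 5).
Downtime = -3·Scrap + 3·Speed - 4  [with Scrap=3, Speed=1]  = -10

-10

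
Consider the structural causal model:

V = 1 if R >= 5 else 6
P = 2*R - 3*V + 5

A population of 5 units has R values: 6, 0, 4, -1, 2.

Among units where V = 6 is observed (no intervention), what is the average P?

Conditioning on V=6 selects the 4 unit(s) with R ∈ {0, 4, -1, 2}. Their P values: -13, -5, -15, -9. Mean = -10.5.

-10.5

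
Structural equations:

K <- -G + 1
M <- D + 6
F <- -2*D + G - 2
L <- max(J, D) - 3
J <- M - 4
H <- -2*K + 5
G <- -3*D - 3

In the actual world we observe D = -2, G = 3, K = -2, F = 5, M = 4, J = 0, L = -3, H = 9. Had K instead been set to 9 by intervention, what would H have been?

-13

The intervention breaks the incoming arrows to K: K <- -G + 1 no longer applies, and K = 9.
H = -2*K + 5  [with K=9]  = -13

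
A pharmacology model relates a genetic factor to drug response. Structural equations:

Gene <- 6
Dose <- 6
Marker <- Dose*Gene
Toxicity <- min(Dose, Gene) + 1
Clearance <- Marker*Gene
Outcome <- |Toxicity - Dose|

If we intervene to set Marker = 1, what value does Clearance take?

6

do(Marker=1) replaces the equation Marker <- Dose*Gene with the constant Marker = 1.
Clearance = Marker*Gene  [with Marker=1, Gene=6]  = 6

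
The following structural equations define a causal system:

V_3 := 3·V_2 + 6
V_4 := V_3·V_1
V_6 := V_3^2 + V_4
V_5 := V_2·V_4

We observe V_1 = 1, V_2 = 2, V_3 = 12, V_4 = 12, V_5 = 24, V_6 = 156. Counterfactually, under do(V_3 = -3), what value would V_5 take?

do(V_3=-3) replaces the equation V_3 := 3·V_2 + 6 with the constant V_3 = -3.
V_4 = V_3·V_1  [with V_3=-3, V_1=1]  = -3
V_5 = V_2·V_4  [with V_2=2, V_4=-3]  = -6

-6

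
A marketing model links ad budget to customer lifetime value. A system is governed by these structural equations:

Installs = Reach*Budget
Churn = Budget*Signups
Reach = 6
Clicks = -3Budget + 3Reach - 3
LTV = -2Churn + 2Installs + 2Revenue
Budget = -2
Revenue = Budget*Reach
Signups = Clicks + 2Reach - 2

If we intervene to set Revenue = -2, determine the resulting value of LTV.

do(Revenue=-2) replaces the equation Revenue = Budget*Reach with the constant Revenue = -2.
Clicks = -3Budget + 3Reach - 3  [with Budget=-2, Reach=6]  = 21
Installs = Reach*Budget  [with Reach=6, Budget=-2]  = -12
Signups = Clicks + 2Reach - 2  [with Clicks=21, Reach=6]  = 31
Churn = Budget*Signups  [with Budget=-2, Signups=31]  = -62
LTV = -2Churn + 2Installs + 2Revenue  [with Churn=-62, Installs=-12, Revenue=-2]  = 96

96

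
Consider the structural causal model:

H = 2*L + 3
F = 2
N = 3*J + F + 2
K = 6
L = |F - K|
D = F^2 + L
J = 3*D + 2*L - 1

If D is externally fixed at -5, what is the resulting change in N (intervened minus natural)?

Under do(D=-5), the mechanism D = F^2 + L is discarded; D is fixed at -5.
L = |F - K|  [with F=2, K=6]  = 4
J = 3*D + 2*L - 1  [with D=-5, L=4]  = -8
N = 3*J + F + 2  [with J=-8, F=2]  = -20
Without intervention: L = |F - K|  [with F=2, K=6]  = 4; D = F^2 + L  [with F=2, L=4]  = 8; J = 3*D + 2*L - 1  [with D=8, L=4]  = 31; N = 3*J + F + 2  [with J=31, F=2]  = 97.
Change = -20 − 97 = -117.

-117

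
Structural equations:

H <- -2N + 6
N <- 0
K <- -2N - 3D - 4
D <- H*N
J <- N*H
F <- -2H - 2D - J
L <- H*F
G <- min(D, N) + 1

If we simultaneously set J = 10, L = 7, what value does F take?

Setting J = 10, L = 7 by intervention discards those variables' equations.
H = -2N + 6  [with N=0]  = 6
D = H*N  [with H=6, N=0]  = 0
F = -2H - 2D - J  [with H=6, D=0, J=10]  = -22

-22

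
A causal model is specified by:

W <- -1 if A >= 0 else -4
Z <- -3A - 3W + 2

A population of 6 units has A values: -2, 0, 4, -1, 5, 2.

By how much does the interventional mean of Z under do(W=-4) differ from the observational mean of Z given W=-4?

-8.5

The intervention sets W=-4 in all 6 units regardless of A. Recomputing Z per unit gives 20, 14, 2, 17, -1, 8; average 10.
E[Z|W=-4] averages over only the 2 units with W=-4 (A = -2, -1): Z = 20, 17, mean 18.5.
Difference = 10 − 18.5 = -8.5.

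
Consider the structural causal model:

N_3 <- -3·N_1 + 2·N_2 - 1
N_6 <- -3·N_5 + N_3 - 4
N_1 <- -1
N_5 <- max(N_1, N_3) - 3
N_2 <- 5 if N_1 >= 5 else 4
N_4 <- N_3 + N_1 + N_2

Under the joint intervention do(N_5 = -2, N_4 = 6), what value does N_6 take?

Setting N_5 = -2, N_4 = 6 by intervention discards those variables' equations.
N_2 = 5 if N_1 >= 5 else 4  [with N_1=-1]  = 4
N_3 = -3·N_1 + 2·N_2 - 1  [with N_1=-1, N_2=4]  = 10
N_6 = -3·N_5 + N_3 - 4  [with N_5=-2, N_3=10]  = 12

12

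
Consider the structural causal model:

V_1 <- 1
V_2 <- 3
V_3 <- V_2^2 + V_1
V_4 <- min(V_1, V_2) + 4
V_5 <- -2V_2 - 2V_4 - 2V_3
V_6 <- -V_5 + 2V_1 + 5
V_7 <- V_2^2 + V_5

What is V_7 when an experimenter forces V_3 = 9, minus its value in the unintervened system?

2

The intervention breaks the incoming arrows to V_3: V_3 <- V_2^2 + V_1 no longer applies, and V_3 = 9.
V_4 = min(V_1, V_2) + 4  [with V_1=1, V_2=3]  = 5
V_5 = -2V_2 - 2V_4 - 2V_3  [with V_2=3, V_4=5, V_3=9]  = -34
V_7 = V_2^2 + V_5  [with V_2=3, V_5=-34]  = -25
Without intervention: V_3 = V_2^2 + V_1  [with V_2=3, V_1=1]  = 10; V_4 = min(V_1, V_2) + 4  [with V_1=1, V_2=3]  = 5; V_5 = -2V_2 - 2V_4 - 2V_3  [with V_2=3, V_4=5, V_3=10]  = -36; V_7 = V_2^2 + V_5  [with V_2=3, V_5=-36]  = -27.
Change = -25 − (-27) = 2.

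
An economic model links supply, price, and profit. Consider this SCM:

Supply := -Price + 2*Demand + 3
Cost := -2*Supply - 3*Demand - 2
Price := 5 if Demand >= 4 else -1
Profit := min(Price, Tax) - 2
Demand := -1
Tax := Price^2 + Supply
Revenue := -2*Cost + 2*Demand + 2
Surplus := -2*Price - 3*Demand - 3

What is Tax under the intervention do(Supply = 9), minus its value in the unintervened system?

The intervention breaks the incoming arrows to Supply: Supply := -Price + 2*Demand + 3 no longer applies, and Supply = 9.
Price = 5 if Demand >= 4 else -1  [with Demand=-1]  = -1
Tax = Price^2 + Supply  [with Price=-1, Supply=9]  = 10
Without intervention: Price = 5 if Demand >= 4 else -1  [with Demand=-1]  = -1; Supply = -Price + 2*Demand + 3  [with Price=-1, Demand=-1]  = 2; Tax = Price^2 + Supply  [with Price=-1, Supply=2]  = 3.
Change = 10 − 3 = 7.

7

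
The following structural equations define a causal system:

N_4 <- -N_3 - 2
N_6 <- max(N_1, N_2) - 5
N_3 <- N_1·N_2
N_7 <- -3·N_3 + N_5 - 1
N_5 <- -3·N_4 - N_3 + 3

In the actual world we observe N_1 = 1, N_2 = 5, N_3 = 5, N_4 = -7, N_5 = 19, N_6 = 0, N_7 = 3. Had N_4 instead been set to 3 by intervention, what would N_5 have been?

-11

Intervening sets N_4 = 3 and removes its equation (N_4 <- -N_3 - 2).
N_3 = N_1·N_2  [with N_1=1, N_2=5]  = 5
N_5 = -3·N_4 - N_3 + 3  [with N_4=3, N_3=5]  = -11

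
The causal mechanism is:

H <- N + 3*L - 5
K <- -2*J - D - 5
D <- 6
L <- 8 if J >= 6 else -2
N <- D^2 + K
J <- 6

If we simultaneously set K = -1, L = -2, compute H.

24

Setting K = -1, L = -2 by intervention discards those variables' equations.
N = D^2 + K  [with D=6, K=-1]  = 35
H = N + 3*L - 5  [with N=35, L=-2]  = 24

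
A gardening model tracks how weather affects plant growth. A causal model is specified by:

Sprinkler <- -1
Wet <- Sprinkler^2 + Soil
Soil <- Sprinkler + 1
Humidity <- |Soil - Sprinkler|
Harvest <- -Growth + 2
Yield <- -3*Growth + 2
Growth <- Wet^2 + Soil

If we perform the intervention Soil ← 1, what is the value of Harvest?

-3

Under do(Soil=1), the mechanism Soil <- Sprinkler + 1 is discarded; Soil is fixed at 1.
Wet = Sprinkler^2 + Soil  [with Sprinkler=-1, Soil=1]  = 2
Growth = Wet^2 + Soil  [with Wet=2, Soil=1]  = 5
Harvest = -Growth + 2  [with Growth=5]  = -3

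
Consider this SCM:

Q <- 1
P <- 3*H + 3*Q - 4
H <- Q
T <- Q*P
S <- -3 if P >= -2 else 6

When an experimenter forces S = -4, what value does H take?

1

Under do(S=-4), the mechanism S <- -3 if P >= -2 else 6 is discarded; S is fixed at -4.
No directed path runs from S to H, so H keeps its natural value.
H = Q  [with Q=1]  = 1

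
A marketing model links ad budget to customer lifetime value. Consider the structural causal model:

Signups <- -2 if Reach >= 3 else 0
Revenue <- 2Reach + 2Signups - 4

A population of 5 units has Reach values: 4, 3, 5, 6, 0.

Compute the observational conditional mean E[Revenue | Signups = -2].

1

Observing Signups=-2 restricts to units where Signups's equation naturally yields -2: Reach ∈ {4, 3, 5, 6}. In that subpopulation Revenue = 0, -2, 2, 4, mean 1.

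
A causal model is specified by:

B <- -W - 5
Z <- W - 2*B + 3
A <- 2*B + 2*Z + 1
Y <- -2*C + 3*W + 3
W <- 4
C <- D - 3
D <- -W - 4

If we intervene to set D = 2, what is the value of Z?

25

Under do(D=2), the mechanism D <- -W - 4 is discarded; D is fixed at 2.
Since Z is not a descendant of the intervened variable, it is unaffected.
B = -W - 5  [with W=4]  = -9
Z = W - 2*B + 3  [with W=4, B=-9]  = 25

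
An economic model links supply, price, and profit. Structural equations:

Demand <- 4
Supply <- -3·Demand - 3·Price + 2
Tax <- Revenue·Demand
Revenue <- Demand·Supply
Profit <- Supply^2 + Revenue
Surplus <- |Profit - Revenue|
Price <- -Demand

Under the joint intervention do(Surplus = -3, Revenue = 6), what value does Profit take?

Setting Surplus = -3, Revenue = 6 by intervention discards those variables' equations.
Price = -Demand  [with Demand=4]  = -4
Supply = -3·Demand - 3·Price + 2  [with Demand=4, Price=-4]  = 2
Profit = Supply^2 + Revenue  [with Supply=2, Revenue=6]  = 10

10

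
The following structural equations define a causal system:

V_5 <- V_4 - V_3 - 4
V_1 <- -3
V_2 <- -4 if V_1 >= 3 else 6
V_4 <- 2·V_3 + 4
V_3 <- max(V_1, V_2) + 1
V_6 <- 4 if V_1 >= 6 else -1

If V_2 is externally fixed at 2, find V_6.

-1

Under do(V_2=2), the mechanism V_2 <- -4 if V_1 >= 3 else 6 is discarded; V_2 is fixed at 2.
No directed path runs from V_2 to V_6, so V_6 keeps its natural value.
V_6 = 4 if V_1 >= 6 else -1  [with V_1=-3]  = -1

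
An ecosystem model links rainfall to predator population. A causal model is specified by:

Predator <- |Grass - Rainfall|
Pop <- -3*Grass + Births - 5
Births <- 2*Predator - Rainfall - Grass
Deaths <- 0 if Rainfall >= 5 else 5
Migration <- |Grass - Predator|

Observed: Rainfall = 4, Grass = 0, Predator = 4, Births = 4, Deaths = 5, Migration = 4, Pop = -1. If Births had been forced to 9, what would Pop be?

4

The intervention breaks the incoming arrows to Births: Births <- 2*Predator - Rainfall - Grass no longer applies, and Births = 9.
Pop = -3*Grass + Births - 5  [with Grass=0, Births=9]  = 4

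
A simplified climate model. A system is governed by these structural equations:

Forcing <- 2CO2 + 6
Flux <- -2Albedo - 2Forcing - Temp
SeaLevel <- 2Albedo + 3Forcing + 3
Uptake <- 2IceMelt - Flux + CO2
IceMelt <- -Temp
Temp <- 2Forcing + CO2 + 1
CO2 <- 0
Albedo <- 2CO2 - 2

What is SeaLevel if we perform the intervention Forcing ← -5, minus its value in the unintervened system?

-33

Under do(Forcing=-5), the mechanism Forcing <- 2CO2 + 6 is discarded; Forcing is fixed at -5.
Albedo = 2CO2 - 2  [with CO2=0]  = -2
SeaLevel = 2Albedo + 3Forcing + 3  [with Albedo=-2, Forcing=-5]  = -16
Without intervention: Forcing = 2CO2 + 6  [with CO2=0]  = 6; Albedo = 2CO2 - 2  [with CO2=0]  = -2; SeaLevel = 2Albedo + 3Forcing + 3  [with Albedo=-2, Forcing=6]  = 17.
Change = -16 − 17 = -33.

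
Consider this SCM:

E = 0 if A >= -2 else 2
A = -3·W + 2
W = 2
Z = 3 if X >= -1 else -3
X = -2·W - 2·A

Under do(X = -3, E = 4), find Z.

Setting X = -3, E = 4 by intervention discards those variables' equations.
Z = 3 if X >= -1 else -3  [with X=-3]  = -3

-3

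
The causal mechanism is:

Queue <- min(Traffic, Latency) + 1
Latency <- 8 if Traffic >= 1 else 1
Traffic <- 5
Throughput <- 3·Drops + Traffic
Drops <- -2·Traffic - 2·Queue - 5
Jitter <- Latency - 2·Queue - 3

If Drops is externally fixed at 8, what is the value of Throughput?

29

Under do(Drops=8), the mechanism Drops <- -2·Traffic - 2·Queue - 5 is discarded; Drops is fixed at 8.
Throughput = 3·Drops + Traffic  [with Drops=8, Traffic=5]  = 29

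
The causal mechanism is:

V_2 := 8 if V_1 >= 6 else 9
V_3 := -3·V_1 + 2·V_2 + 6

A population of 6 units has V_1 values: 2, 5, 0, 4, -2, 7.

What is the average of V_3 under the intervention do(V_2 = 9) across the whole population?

16

The intervention sets V_2=9 in all 6 units regardless of V_1. Recomputing V_3 per unit gives 18, 9, 24, 12, 30, 3; average 16.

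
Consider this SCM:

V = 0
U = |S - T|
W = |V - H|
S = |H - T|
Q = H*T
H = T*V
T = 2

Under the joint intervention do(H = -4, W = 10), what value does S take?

6

Setting H = -4, W = 10 by intervention discards those variables' equations.
S = |H - T|  [with H=-4, T=2]  = 6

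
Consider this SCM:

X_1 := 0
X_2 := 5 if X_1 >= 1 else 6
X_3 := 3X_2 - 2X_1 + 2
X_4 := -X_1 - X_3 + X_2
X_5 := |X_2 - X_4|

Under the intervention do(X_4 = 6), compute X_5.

0

Intervening sets X_4 = 6 and removes its equation (X_4 := -X_1 - X_3 + X_2).
X_2 = 5 if X_1 >= 1 else 6  [with X_1=0]  = 6
X_5 = |X_2 - X_4|  [with X_2=6, X_4=6]  = 0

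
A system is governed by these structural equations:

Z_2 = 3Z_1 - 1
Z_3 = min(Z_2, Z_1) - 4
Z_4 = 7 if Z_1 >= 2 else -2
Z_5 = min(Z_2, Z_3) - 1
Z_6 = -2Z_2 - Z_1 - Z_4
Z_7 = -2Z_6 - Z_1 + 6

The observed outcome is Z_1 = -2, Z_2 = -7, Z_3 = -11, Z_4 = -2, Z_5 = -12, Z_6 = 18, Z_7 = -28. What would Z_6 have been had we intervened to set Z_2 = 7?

Under do(Z_2=7), the mechanism Z_2 = 3Z_1 - 1 is discarded; Z_2 is fixed at 7.
Z_4 = 7 if Z_1 >= 2 else -2  [with Z_1=-2]  = -2
Z_6 = -2Z_2 - Z_1 - Z_4  [with Z_2=7, Z_1=-2, Z_4=-2]  = -10

-10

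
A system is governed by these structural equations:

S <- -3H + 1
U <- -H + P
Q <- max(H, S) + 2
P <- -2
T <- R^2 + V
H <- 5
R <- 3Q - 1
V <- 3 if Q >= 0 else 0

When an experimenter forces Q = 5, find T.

199

do(Q=5) replaces the equation Q <- max(H, S) + 2 with the constant Q = 5.
V = 3 if Q >= 0 else 0  [with Q=5]  = 3
R = 3Q - 1  [with Q=5]  = 14
T = R^2 + V  [with R=14, V=3]  = 199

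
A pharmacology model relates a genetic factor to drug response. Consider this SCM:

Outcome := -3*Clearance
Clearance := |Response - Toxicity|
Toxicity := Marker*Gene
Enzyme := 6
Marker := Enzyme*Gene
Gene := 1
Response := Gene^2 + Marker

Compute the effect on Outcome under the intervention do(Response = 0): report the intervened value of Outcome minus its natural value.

The intervention breaks the incoming arrows to Response: Response := Gene^2 + Marker no longer applies, and Response = 0.
Marker = Enzyme*Gene  [with Enzyme=6, Gene=1]  = 6
Toxicity = Marker*Gene  [with Marker=6, Gene=1]  = 6
Clearance = |Response - Toxicity|  [with Response=0, Toxicity=6]  = 6
Outcome = -3*Clearance  [with Clearance=6]  = -18
Without intervention: Marker = Enzyme*Gene  [with Enzyme=6, Gene=1]  = 6; Response = Gene^2 + Marker  [with Gene=1, Marker=6]  = 7; Toxicity = Marker*Gene  [with Marker=6, Gene=1]  = 6; Clearance = |Response - Toxicity|  [with Response=7, Toxicity=6]  = 1; Outcome = -3*Clearance  [with Clearance=1]  = -3.
Change = -18 − (-3) = -15.

-15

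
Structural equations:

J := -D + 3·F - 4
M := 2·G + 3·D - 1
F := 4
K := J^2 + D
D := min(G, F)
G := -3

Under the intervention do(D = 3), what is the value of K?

28

do(D=3) replaces the equation D := min(G, F) with the constant D = 3.
J = -D + 3·F - 4  [with D=3, F=4]  = 5
K = J^2 + D  [with J=5, D=3]  = 28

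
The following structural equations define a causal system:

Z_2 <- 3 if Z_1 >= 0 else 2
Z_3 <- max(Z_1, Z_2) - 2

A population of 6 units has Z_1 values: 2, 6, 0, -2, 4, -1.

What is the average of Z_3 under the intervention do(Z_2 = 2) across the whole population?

1

Under do(Z_2=2), Z_2's equation is replaced by Z_2=2 for every unit. Per-unit Z_3: 0, 4, 0, 0, 2, 0. Mean = 1.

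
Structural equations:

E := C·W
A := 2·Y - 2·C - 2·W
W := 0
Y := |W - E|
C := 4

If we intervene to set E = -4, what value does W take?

0

Under do(E=-4), the mechanism E := C·W is discarded; E is fixed at -4.
W is not downstream of the intervention, so its value is determined by the original equations.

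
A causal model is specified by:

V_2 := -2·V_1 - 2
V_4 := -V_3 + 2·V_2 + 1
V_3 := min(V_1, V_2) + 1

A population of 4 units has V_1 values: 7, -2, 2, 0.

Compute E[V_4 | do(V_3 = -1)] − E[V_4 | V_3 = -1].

Every unit gets V_3=-1 under the intervention. V_4 values become -30, 6, -10, -2; E[V_4|do(V_3=-1)] = -9.
Observing V_3=-1 restricts to units where V_3's equation naturally yields -1: V_1 ∈ {-2, 0}. In that subpopulation V_4 = 6, -2, mean 2.
Difference = -9 − 2 = -11.

-11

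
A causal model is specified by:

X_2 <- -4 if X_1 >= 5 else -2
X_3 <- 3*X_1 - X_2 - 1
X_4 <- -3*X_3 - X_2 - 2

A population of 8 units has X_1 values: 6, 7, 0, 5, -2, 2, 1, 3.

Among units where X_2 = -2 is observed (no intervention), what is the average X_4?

Conditioning on X_2=-2 selects the 5 unit(s) with X_1 ∈ {0, -2, 2, 1, 3}. Their X_4 values: -3, 15, -21, -12, -30. Mean = -10.2.

-10.2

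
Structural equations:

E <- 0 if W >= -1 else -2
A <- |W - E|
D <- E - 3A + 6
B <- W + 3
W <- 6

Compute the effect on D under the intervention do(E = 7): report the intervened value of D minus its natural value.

Under do(E=7), the mechanism E <- 0 if W >= -1 else -2 is discarded; E is fixed at 7.
A = |W - E|  [with W=6, E=7]  = 1
D = E - 3A + 6  [with E=7, A=1]  = 10
Without intervention: E = 0 if W >= -1 else -2  [with W=6]  = 0; A = |W - E|  [with W=6, E=0]  = 6; D = E - 3A + 6  [with E=0, A=6]  = -12.
Change = 10 − (-12) = 22.

22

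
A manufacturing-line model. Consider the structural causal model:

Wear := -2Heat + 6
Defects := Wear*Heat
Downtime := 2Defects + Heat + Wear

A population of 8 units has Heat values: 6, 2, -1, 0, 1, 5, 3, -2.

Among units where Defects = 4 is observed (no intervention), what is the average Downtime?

E[Downtime|Defects=4] averages over only the 2 units with Defects=4 (Heat = 2, 1): Downtime = 12, 13, mean 12.5.

12.5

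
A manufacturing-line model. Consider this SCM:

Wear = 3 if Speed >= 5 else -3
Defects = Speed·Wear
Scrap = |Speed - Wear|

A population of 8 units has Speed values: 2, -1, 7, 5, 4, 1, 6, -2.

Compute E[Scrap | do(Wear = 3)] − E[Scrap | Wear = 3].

Under do(Wear=3), Wear's equation is replaced by Wear=3 for every unit. Per-unit Scrap: 1, 4, 4, 2, 1, 2, 3, 5. Mean = 2.75.
Observing Wear=3 restricts to units where Wear's equation naturally yields 3: Speed ∈ {7, 5, 6}. In that subpopulation Scrap = 4, 2, 3, mean 3.
Difference = 2.75 − 3 = -0.25.

-0.25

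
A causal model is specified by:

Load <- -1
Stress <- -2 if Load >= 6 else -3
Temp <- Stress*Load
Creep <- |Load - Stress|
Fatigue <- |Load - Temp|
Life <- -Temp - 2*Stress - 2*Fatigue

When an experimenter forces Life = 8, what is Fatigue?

do(Life=8) replaces the equation Life <- -Temp - 2*Stress - 2*Fatigue with the constant Life = 8.
Since Fatigue is not a descendant of the intervened variable, it is unaffected.
Stress = -2 if Load >= 6 else -3  [with Load=-1]  = -3
Temp = Stress*Load  [with Stress=-3, Load=-1]  = 3
Fatigue = |Load - Temp|  [with Load=-1, Temp=3]  = 4

4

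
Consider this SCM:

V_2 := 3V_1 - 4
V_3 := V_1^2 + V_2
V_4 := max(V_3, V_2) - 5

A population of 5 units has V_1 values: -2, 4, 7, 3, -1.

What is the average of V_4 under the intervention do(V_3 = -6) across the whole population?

-1.4

do(V_3=-6) breaks V_3's dependence on V_1. With V_3=-6 fixed, V_4 across the units is -11, 3, 12, 0, -11, mean -1.4.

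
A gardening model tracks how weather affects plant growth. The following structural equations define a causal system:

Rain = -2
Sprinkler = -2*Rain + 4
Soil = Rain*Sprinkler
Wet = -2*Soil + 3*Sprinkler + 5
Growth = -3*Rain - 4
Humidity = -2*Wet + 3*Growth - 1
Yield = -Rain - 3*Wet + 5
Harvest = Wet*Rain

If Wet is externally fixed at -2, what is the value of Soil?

-16

Under do(Wet=-2), the mechanism Wet = -2*Soil + 3*Sprinkler + 5 is discarded; Wet is fixed at -2.
Since Soil is not a descendant of the intervened variable, it is unaffected.
Sprinkler = -2*Rain + 4  [with Rain=-2]  = 8
Soil = Rain*Sprinkler  [with Rain=-2, Sprinkler=8]  = -16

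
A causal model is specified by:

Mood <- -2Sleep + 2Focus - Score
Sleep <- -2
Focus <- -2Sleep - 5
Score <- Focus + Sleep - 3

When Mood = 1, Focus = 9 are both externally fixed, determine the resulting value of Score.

Setting Mood = 1, Focus = 9 by intervention discards those variables' equations.
Score = Focus + Sleep - 3  [with Focus=9, Sleep=-2]  = 4

4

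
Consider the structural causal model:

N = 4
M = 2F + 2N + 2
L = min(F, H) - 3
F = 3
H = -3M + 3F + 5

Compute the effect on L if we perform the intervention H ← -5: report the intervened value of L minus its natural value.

Intervening sets H = -5 and removes its equation (H = -3M + 3F + 5).
L = min(F, H) - 3  [with F=3, H=-5]  = -8
Without intervention: M = 2F + 2N + 2  [with F=3, N=4]  = 16; H = -3M + 3F + 5  [with M=16, F=3]  = -34; L = min(F, H) - 3  [with F=3, H=-34]  = -37.
Change = -8 − (-37) = 29.

29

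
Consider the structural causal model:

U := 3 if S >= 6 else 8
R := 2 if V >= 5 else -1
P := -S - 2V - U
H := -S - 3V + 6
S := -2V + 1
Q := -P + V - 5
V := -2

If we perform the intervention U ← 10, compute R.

-1

The intervention breaks the incoming arrows to U: U := 3 if S >= 6 else 8 no longer applies, and U = 10.
R is not downstream of the intervention, so its value is determined by the original equations.
R = 2 if V >= 5 else -1  [with V=-2]  = -1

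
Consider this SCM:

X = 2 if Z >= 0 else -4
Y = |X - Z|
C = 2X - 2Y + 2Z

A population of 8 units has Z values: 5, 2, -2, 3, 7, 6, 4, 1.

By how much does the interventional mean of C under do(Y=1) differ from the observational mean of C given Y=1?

1

Under do(Y=1), Y's equation is replaced by Y=1 for every unit. Per-unit C: 12, 6, -14, 8, 16, 14, 10, 4. Mean = 7.
Conditioning on Y=1 selects the 2 unit(s) with Z ∈ {3, 1}. Their C values: 8, 4. Mean = 6.
Difference = 7 − 6 = 1.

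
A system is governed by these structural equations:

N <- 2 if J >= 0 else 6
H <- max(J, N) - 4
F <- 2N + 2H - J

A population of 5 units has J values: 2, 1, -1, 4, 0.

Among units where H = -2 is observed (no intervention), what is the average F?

-1

Conditioning on H=-2 selects the 3 unit(s) with J ∈ {2, 1, 0}. Their F values: -2, -1, 0. Mean = -1.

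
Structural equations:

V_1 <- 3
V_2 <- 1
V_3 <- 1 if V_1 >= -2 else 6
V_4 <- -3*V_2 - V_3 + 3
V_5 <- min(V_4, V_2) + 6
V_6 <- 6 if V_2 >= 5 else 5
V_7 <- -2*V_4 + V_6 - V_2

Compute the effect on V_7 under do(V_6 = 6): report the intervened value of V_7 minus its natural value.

1

Intervening sets V_6 = 6 and removes its equation (V_6 <- 6 if V_2 >= 5 else 5).
V_3 = 1 if V_1 >= -2 else 6  [with V_1=3]  = 1
V_4 = -3*V_2 - V_3 + 3  [with V_2=1, V_3=1]  = -1
V_7 = -2*V_4 + V_6 - V_2  [with V_4=-1, V_6=6, V_2=1]  = 7
Without intervention: V_3 = 1 if V_1 >= -2 else 6  [with V_1=3]  = 1; V_4 = -3*V_2 - V_3 + 3  [with V_2=1, V_3=1]  = -1; V_6 = 6 if V_2 >= 5 else 5  [with V_2=1]  = 5; V_7 = -2*V_4 + V_6 - V_2  [with V_4=-1, V_6=5, V_2=1]  = 6.
Change = 7 − 6 = 1.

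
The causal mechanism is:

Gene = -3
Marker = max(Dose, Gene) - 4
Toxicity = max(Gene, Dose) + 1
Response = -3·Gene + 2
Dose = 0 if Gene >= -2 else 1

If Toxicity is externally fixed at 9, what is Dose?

1

Under do(Toxicity=9), the mechanism Toxicity = max(Gene, Dose) + 1 is discarded; Toxicity is fixed at 9.
No directed path runs from Toxicity to Dose, so Dose keeps its natural value.
Dose = 0 if Gene >= -2 else 1  [with Gene=-3]  = 1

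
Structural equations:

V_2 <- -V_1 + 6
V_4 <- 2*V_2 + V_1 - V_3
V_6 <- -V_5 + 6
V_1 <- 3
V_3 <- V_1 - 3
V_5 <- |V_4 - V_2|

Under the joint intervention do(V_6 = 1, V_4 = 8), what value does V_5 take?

Setting V_6 = 1, V_4 = 8 by intervention discards those variables' equations.
V_2 = -V_1 + 6  [with V_1=3]  = 3
V_5 = |V_4 - V_2|  [with V_4=8, V_2=3]  = 5

5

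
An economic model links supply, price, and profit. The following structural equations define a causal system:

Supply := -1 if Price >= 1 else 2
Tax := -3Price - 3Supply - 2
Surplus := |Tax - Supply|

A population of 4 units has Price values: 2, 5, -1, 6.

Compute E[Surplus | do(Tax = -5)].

Every unit gets Tax=-5 under the intervention. Surplus values become 4, 4, 7, 4; E[Surplus|do(Tax=-5)] = 4.75.

4.75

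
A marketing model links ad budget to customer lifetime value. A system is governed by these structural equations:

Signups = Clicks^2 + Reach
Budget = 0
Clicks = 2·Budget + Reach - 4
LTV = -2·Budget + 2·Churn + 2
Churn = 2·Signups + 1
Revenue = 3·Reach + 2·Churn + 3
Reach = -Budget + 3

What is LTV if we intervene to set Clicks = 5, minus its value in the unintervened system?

The intervention breaks the incoming arrows to Clicks: Clicks = 2·Budget + Reach - 4 no longer applies, and Clicks = 5.
Reach = -Budget + 3  [with Budget=0]  = 3
Signups = Clicks^2 + Reach  [with Clicks=5, Reach=3]  = 28
Churn = 2·Signups + 1  [with Signups=28]  = 57
LTV = -2·Budget + 2·Churn + 2  [with Budget=0, Churn=57]  = 116
Without intervention: Reach = -Budget + 3  [with Budget=0]  = 3; Clicks = 2·Budget + Reach - 4  [with Budget=0, Reach=3]  = -1; Signups = Clicks^2 + Reach  [with Clicks=-1, Reach=3]  = 4; Churn = 2·Signups + 1  [with Signups=4]  = 9; LTV = -2·Budget + 2·Churn + 2  [with Budget=0, Churn=9]  = 20.
Change = 116 − 20 = 96.

96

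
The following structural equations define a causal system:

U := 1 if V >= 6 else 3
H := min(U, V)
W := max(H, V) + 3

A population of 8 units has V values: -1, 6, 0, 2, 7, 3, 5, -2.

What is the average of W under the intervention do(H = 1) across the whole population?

do(H=1) breaks H's dependence on V. With H=1 fixed, W across the units is 4, 9, 4, 5, 10, 6, 8, 4, mean 6.25.

6.25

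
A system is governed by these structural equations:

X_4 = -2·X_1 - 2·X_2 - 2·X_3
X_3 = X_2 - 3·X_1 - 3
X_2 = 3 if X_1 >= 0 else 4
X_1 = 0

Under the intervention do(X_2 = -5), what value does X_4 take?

Under do(X_2=-5), the mechanism X_2 = 3 if X_1 >= 0 else 4 is discarded; X_2 is fixed at -5.
X_3 = X_2 - 3·X_1 - 3  [with X_2=-5, X_1=0]  = -8
X_4 = -2·X_1 - 2·X_2 - 2·X_3  [with X_1=0, X_2=-5, X_3=-8]  = 26

26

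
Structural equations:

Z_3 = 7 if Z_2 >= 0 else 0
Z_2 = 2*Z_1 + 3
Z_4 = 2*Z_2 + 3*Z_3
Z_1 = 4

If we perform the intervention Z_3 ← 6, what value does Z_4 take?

The intervention breaks the incoming arrows to Z_3: Z_3 = 7 if Z_2 >= 0 else 0 no longer applies, and Z_3 = 6.
Z_2 = 2*Z_1 + 3  [with Z_1=4]  = 11
Z_4 = 2*Z_2 + 3*Z_3  [with Z_2=11, Z_3=6]  = 40

40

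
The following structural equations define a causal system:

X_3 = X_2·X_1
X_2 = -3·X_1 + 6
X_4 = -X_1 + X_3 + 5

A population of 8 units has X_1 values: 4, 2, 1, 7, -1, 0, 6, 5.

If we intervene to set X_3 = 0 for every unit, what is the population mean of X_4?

Every unit gets X_3=0 under the intervention. X_4 values become 1, 3, 4, -2, 6, 5, -1, 0; E[X_4|do(X_3=0)] = 2.

2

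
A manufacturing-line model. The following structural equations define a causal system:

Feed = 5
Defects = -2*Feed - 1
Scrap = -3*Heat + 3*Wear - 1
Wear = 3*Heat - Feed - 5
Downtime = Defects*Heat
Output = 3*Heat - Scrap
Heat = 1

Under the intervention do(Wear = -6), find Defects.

The intervention breaks the incoming arrows to Wear: Wear = 3*Heat - Feed - 5 no longer applies, and Wear = -6.
Defects is not downstream of the intervention, so its value is determined by the original equations.
Defects = -2*Feed - 1  [with Feed=5]  = -11

-11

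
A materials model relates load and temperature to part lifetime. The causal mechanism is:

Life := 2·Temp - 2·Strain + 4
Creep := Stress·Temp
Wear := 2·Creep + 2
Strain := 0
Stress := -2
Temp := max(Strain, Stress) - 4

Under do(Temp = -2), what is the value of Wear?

10

do(Temp=-2) replaces the equation Temp := max(Strain, Stress) - 4 with the constant Temp = -2.
Creep = Stress·Temp  [with Stress=-2, Temp=-2]  = 4
Wear = 2·Creep + 2  [with Creep=4]  = 10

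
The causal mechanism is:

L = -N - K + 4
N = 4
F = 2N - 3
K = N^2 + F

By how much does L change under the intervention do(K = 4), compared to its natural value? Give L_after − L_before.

The intervention breaks the incoming arrows to K: K = N^2 + F no longer applies, and K = 4.
L = -N - K + 4  [with N=4, K=4]  = -4
Without intervention: F = 2N - 3  [with N=4]  = 5; K = N^2 + F  [with N=4, F=5]  = 21; L = -N - K + 4  [with N=4, K=21]  = -21.
Change = -4 − (-21) = 17.

17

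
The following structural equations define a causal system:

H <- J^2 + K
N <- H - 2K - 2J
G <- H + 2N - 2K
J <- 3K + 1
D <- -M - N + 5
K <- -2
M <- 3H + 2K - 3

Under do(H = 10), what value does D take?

-42

The intervention breaks the incoming arrows to H: H <- J^2 + K no longer applies, and H = 10.
J = 3K + 1  [with K=-2]  = -5
N = H - 2K - 2J  [with H=10, K=-2, J=-5]  = 24
M = 3H + 2K - 3  [with H=10, K=-2]  = 23
D = -M - N + 5  [with M=23, N=24]  = -42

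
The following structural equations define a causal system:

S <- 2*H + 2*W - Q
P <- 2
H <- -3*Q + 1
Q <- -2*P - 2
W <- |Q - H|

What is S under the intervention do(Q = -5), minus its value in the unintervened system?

do(Q=-5) replaces the equation Q <- -2*P - 2 with the constant Q = -5.
H = -3*Q + 1  [with Q=-5]  = 16
W = |Q - H|  [with Q=-5, H=16]  = 21
S = 2*H + 2*W - Q  [with H=16, W=21, Q=-5]  = 79
Without intervention: Q = -2*P - 2  [with P=2]  = -6; H = -3*Q + 1  [with Q=-6]  = 19; W = |Q - H|  [with Q=-6, H=19]  = 25; S = 2*H + 2*W - Q  [with H=19, W=25, Q=-6]  = 94.
Change = 79 − 94 = -15.

-15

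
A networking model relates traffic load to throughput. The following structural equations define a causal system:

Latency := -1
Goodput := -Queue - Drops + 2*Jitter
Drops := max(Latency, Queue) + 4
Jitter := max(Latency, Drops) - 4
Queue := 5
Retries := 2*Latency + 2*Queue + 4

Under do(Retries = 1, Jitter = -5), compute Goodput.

The joint intervention fixes Retries = 1, Jitter = -5, removing each variable's own equation.
Drops = max(Latency, Queue) + 4  [with Latency=-1, Queue=5]  = 9
Goodput = -Queue - Drops + 2*Jitter  [with Queue=5, Drops=9, Jitter=-5]  = -24

-24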